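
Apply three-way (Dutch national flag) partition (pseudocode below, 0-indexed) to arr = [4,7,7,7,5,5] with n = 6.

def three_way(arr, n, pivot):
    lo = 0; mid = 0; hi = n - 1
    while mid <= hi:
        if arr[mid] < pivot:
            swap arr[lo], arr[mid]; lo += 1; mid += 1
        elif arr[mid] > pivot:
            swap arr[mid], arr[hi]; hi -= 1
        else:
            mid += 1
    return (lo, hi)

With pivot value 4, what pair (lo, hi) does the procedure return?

(0, 0)

lo=0 mid=0 hi=5
4=4: mid=1
7>4: swap(1,5), hi=4 ⇒ [4,5,7,7,5,7]
5>4: swap(1,4), hi=3 ⇒ [4,5,7,7,5,7]
5>4: swap(1,3), hi=2 ⇒ [4,7,7,5,5,7]
7>4: swap(1,2), hi=1 ⇒ [4,7,7,5,5,7]
7>4: swap(1,1), hi=0 ⇒ [4,7,7,5,5,7]
done. lo=0 hi=0; arr=[4,7,7,5,5,7]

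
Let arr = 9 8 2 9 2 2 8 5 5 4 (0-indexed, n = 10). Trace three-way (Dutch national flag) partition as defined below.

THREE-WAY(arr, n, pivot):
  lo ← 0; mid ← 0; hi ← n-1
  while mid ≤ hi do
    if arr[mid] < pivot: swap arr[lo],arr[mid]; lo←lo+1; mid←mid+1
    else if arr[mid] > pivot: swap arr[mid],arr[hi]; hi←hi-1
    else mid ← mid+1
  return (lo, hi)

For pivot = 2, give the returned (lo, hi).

(0, 2)

lo=0 mid=0 hi=9
9>2: swap(0,9), hi=8 ⇒ 4 8 2 9 2 2 8 5 5 9
4>2: swap(0,8), hi=7 ⇒ 5 8 2 9 2 2 8 5 4 9
5>2: swap(0,7), hi=6 ⇒ 5 8 2 9 2 2 8 5 4 9
5>2: swap(0,6), hi=5 ⇒ 8 8 2 9 2 2 5 5 4 9
8>2: swap(0,5), hi=4 ⇒ 2 8 2 9 2 8 5 5 4 9
2=2: mid=1
8>2: swap(1,4), hi=3 ⇒ 2 2 2 9 8 8 5 5 4 9
2=2: mid=2
2=2: mid=3
9>2: swap(3,3), hi=2 ⇒ 2 2 2 9 8 8 5 5 4 9
done. lo=0 hi=2; arr=2 2 2 9 8 8 5 5 4 9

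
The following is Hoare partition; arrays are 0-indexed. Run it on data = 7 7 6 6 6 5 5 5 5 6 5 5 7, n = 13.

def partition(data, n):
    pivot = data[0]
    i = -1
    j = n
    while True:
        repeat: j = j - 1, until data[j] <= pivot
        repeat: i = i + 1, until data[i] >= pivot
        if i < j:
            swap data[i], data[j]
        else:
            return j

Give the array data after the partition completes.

7 5 6 6 6 5 5 5 5 6 5 7 7

pivot=7
j stops at 12 (7), i stops at 0 (7); swap ⇒ 7 7 6 6 6 5 5 5 5 6 5 5 7
j stops at 11 (5), i stops at 1 (7); swap ⇒ 7 5 6 6 6 5 5 5 5 6 5 7 7
j stops at 10, i stops at 11; i≥j ⇒ return 10. data=7 5 6 6 6 5 5 5 5 6 5 7 7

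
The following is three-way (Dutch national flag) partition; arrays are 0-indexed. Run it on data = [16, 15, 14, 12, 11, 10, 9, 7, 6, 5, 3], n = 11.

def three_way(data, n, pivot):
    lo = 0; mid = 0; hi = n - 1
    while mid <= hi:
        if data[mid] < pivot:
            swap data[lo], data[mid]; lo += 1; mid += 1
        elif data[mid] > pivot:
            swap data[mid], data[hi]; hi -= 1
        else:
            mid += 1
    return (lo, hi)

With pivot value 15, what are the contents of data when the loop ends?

lo=0 mid=0 hi=10
16>15: swap(0,10), hi=9 ⇒ [3, 15, 14, 12, 11, 10, 9, 7, 6, 5, 16]
3<15: swap(0,0), lo=1 mid=1 ⇒ [3, 15, 14, 12, 11, 10, 9, 7, 6, 5, 16]
15=15: mid=2
14<15: swap(1,2), lo=2 mid=3 ⇒ [3, 14, 15, 12, 11, 10, 9, 7, 6, 5, 16]
12<15: swap(2,3), lo=3 mid=4 ⇒ [3, 14, 12, 15, 11, 10, 9, 7, 6, 5, 16]
11<15: swap(3,4), lo=4 mid=5 ⇒ [3, 14, 12, 11, 15, 10, 9, 7, 6, 5, 16]
10<15: swap(4,5), lo=5 mid=6 ⇒ [3, 14, 12, 11, 10, 15, 9, 7, 6, 5, 16]
9<15: swap(5,6), lo=6 mid=7 ⇒ [3, 14, 12, 11, 10, 9, 15, 7, 6, 5, 16]
7<15: swap(6,7), lo=7 mid=8 ⇒ [3, 14, 12, 11, 10, 9, 7, 15, 6, 5, 16]
6<15: swap(7,8), lo=8 mid=9 ⇒ [3, 14, 12, 11, 10, 9, 7, 6, 15, 5, 16]
5<15: swap(8,9), lo=9 mid=10 ⇒ [3, 14, 12, 11, 10, 9, 7, 6, 5, 15, 16]
done. lo=9 hi=9; data=[3, 14, 12, 11, 10, 9, 7, 6, 5, 15, 16]

[3, 14, 12, 11, 10, 9, 7, 6, 5, 15, 16]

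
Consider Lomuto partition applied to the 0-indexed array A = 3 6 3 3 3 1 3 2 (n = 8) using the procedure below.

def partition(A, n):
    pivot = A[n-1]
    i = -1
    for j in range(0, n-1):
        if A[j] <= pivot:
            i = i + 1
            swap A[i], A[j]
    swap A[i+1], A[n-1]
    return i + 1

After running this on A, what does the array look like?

pivot = A[7] = 2; i = -1
j=0: A[0]=3 > 2 → no swap
j=1: A[1]=6 > 2 → no swap
j=2: A[2]=3 > 2 → no swap
j=3: A[3]=3 > 2 → no swap
j=4: A[4]=3 > 2 → no swap
j=5: A[5]=1 ≤ 2 → i=0, swap A[0],A[5] → 1 6 3 3 3 3 3 2
j=6: A[6]=3 > 2 → no swap
final swap A[1],A[7] → 1 2 3 3 3 3 3 6; return 1

1 2 3 3 3 3 3 6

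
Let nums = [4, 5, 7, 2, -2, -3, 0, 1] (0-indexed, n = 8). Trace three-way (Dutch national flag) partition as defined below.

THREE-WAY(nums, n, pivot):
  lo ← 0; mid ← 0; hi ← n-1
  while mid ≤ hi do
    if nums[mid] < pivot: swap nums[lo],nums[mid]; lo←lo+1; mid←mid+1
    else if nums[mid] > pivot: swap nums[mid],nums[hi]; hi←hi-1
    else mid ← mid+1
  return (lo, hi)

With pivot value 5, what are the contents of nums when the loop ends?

pivot = 5; lo=0, mid=0, hi=7
nums[mid]=4<5: swap nums[0],nums[0]; lo=1,mid=1 → [4, 5, 7, 2, -2, -3, 0, 1]
nums[mid]=5=5: mid=2
nums[mid]=7>5: swap nums[2],nums[7]; hi=6 → [4, 5, 1, 2, -2, -3, 0, 7]
nums[mid]=1<5: swap nums[1],nums[2]; lo=2,mid=3 → [4, 1, 5, 2, -2, -3, 0, 7]
nums[mid]=2<5: swap nums[2],nums[3]; lo=3,mid=4 → [4, 1, 2, 5, -2, -3, 0, 7]
nums[mid]=-2<5: swap nums[3],nums[4]; lo=4,mid=5 → [4, 1, 2, -2, 5, -3, 0, 7]
nums[mid]=-3<5: swap nums[4],nums[5]; lo=5,mid=6 → [4, 1, 2, -2, -3, 5, 0, 7]
nums[mid]=0<5: swap nums[5],nums[6]; lo=6,mid=7 → [4, 1, 2, -2, -3, 0, 5, 7]
end: lo=6, hi=6; nums = [4, 1, 2, -2, -3, 0, 5, 7]

[4, 1, 2, -2, -3, 0, 5, 7]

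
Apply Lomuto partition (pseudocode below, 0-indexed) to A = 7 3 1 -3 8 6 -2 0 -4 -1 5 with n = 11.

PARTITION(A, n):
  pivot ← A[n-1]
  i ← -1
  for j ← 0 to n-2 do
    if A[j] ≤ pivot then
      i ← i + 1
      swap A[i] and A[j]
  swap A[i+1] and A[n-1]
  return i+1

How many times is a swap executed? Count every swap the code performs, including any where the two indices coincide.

pivot=5, i=-1
j=0: 7>5, skip
j=1: 3≤5, i=0, swap(0,1) ⇒ 3 7 1 -3 8 6 -2 0 -4 -1 5
j=2: 1≤5, i=1, swap(1,2) ⇒ 3 1 7 -3 8 6 -2 0 -4 -1 5
j=3: -3≤5, i=2, swap(2,3) ⇒ 3 1 -3 7 8 6 -2 0 -4 -1 5
j=4: 8>5, skip
j=5: 6>5, skip
j=6: -2≤5, i=3, swap(3,6) ⇒ 3 1 -3 -2 8 6 7 0 -4 -1 5
j=7: 0≤5, i=4, swap(4,7) ⇒ 3 1 -3 -2 0 6 7 8 -4 -1 5
j=8: -4≤5, i=5, swap(5,8) ⇒ 3 1 -3 -2 0 -4 7 8 6 -1 5
j=9: -1≤5, i=6, swap(6,9) ⇒ 3 1 -3 -2 0 -4 -1 8 6 7 5
swap(7,10) ⇒ 3 1 -3 -2 0 -4 -1 5 6 7 8; return 7

8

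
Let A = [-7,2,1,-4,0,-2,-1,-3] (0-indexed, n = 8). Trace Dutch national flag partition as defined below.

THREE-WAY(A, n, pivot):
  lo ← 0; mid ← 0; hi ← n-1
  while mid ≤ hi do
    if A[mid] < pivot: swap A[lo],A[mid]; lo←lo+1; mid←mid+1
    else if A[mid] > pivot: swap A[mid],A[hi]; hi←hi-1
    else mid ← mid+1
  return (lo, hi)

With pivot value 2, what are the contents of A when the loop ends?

[-7,1,-4,0,-2,-1,-3,2]

lo=0 mid=0 hi=7
-7<2: swap(0,0), lo=1 mid=1 ⇒ [-7,2,1,-4,0,-2,-1,-3]
2=2: mid=2
1<2: swap(1,2), lo=2 mid=3 ⇒ [-7,1,2,-4,0,-2,-1,-3]
-4<2: swap(2,3), lo=3 mid=4 ⇒ [-7,1,-4,2,0,-2,-1,-3]
0<2: swap(3,4), lo=4 mid=5 ⇒ [-7,1,-4,0,2,-2,-1,-3]
-2<2: swap(4,5), lo=5 mid=6 ⇒ [-7,1,-4,0,-2,2,-1,-3]
-1<2: swap(5,6), lo=6 mid=7 ⇒ [-7,1,-4,0,-2,-1,2,-3]
-3<2: swap(6,7), lo=7 mid=8 ⇒ [-7,1,-4,0,-2,-1,-3,2]
done. lo=7 hi=7; A=[-7,1,-4,0,-2,-1,-3,2]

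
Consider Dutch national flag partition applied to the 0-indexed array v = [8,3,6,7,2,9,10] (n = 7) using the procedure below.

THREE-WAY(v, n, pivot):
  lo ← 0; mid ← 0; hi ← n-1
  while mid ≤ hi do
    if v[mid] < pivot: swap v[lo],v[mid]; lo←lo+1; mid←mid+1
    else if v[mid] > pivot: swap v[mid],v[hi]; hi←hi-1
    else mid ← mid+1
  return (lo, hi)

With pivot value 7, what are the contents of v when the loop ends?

[2,3,6,7,9,10,8]

pivot = 7; lo=0, mid=0, hi=6
v[mid]=8>7: swap v[0],v[6]; hi=5 → [10,3,6,7,2,9,8]
v[mid]=10>7: swap v[0],v[5]; hi=4 → [9,3,6,7,2,10,8]
v[mid]=9>7: swap v[0],v[4]; hi=3 → [2,3,6,7,9,10,8]
v[mid]=2<7: swap v[0],v[0]; lo=1,mid=1 → [2,3,6,7,9,10,8]
v[mid]=3<7: swap v[1],v[1]; lo=2,mid=2 → [2,3,6,7,9,10,8]
v[mid]=6<7: swap v[2],v[2]; lo=3,mid=3 → [2,3,6,7,9,10,8]
v[mid]=7=7: mid=4
end: lo=3, hi=3; v = [2,3,6,7,9,10,8]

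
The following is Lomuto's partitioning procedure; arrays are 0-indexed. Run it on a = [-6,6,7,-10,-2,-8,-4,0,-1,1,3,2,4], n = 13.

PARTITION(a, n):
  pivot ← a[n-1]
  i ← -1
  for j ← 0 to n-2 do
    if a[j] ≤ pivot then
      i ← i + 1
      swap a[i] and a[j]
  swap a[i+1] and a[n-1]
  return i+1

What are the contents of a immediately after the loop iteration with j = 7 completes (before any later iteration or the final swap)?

[-6,-10,-2,-8,-4,0,7,6,-1,1,3,2,4]

pivot=4, i=-1
j=0: -6≤4, i=0, swap(0,0) ⇒ [-6,6,7,-10,-2,-8,-4,0,-1,1,3,2,4]
j=1: 6>4, skip
j=2: 7>4, skip
j=3: -10≤4, i=1, swap(1,3) ⇒ [-6,-10,7,6,-2,-8,-4,0,-1,1,3,2,4]
j=4: -2≤4, i=2, swap(2,4) ⇒ [-6,-10,-2,6,7,-8,-4,0,-1,1,3,2,4]
j=5: -8≤4, i=3, swap(3,5) ⇒ [-6,-10,-2,-8,7,6,-4,0,-1,1,3,2,4]
j=6: -4≤4, i=4, swap(4,6) ⇒ [-6,-10,-2,-8,-4,6,7,0,-1,1,3,2,4]
j=7: 0≤4, i=5, swap(5,7) ⇒ [-6,-10,-2,-8,-4,0,7,6,-1,1,3,2,4]
(after j=7) a = [-6,-10,-2,-8,-4,0,7,6,-1,1,3,2,4]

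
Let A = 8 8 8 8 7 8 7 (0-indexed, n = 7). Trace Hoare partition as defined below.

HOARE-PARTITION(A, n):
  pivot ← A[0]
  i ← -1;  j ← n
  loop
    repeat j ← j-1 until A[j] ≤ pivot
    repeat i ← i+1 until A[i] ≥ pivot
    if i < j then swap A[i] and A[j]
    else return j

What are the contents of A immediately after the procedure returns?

7 8 7 8 8 8 8

pivot=8
j stops at 6 (7), i stops at 0 (8); swap ⇒ 7 8 8 8 7 8 8
j stops at 5 (8), i stops at 1 (8); swap ⇒ 7 8 8 8 7 8 8
j stops at 4 (7), i stops at 2 (8); swap ⇒ 7 8 7 8 8 8 8
j stops at 3, i stops at 3; i≥j ⇒ return 3. A=7 8 7 8 8 8 8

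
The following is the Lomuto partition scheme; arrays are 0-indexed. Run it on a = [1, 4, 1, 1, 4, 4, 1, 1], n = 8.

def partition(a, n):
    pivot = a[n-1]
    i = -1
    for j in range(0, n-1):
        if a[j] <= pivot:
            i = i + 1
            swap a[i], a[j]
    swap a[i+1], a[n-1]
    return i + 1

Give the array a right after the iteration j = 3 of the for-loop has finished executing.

[1, 1, 1, 4, 4, 4, 1, 1]

pivot=1, i=-1
j=0: 1≤1, i=0, swap(0,0) ⇒ [1, 4, 1, 1, 4, 4, 1, 1]
j=1: 4>1, skip
j=2: 1≤1, i=1, swap(1,2) ⇒ [1, 1, 4, 1, 4, 4, 1, 1]
j=3: 1≤1, i=2, swap(2,3) ⇒ [1, 1, 1, 4, 4, 4, 1, 1]
(after j=3) a = [1, 1, 1, 4, 4, 4, 1, 1]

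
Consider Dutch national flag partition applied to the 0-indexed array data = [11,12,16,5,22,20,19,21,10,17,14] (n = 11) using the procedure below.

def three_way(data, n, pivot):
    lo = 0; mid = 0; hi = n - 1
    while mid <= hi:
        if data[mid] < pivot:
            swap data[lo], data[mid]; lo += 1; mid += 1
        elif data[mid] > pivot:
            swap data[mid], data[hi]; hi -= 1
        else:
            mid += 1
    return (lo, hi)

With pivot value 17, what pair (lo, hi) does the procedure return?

(6, 6)

lo=0 mid=0 hi=10
11<17: swap(0,0), lo=1 mid=1 ⇒ [11,12,16,5,22,20,19,21,10,17,14]
12<17: swap(1,1), lo=2 mid=2 ⇒ [11,12,16,5,22,20,19,21,10,17,14]
16<17: swap(2,2), lo=3 mid=3 ⇒ [11,12,16,5,22,20,19,21,10,17,14]
5<17: swap(3,3), lo=4 mid=4 ⇒ [11,12,16,5,22,20,19,21,10,17,14]
22>17: swap(4,10), hi=9 ⇒ [11,12,16,5,14,20,19,21,10,17,22]
14<17: swap(4,4), lo=5 mid=5 ⇒ [11,12,16,5,14,20,19,21,10,17,22]
20>17: swap(5,9), hi=8 ⇒ [11,12,16,5,14,17,19,21,10,20,22]
17=17: mid=6
19>17: swap(6,8), hi=7 ⇒ [11,12,16,5,14,17,10,21,19,20,22]
10<17: swap(5,6), lo=6 mid=7 ⇒ [11,12,16,5,14,10,17,21,19,20,22]
21>17: swap(7,7), hi=6 ⇒ [11,12,16,5,14,10,17,21,19,20,22]
done. lo=6 hi=6; data=[11,12,16,5,14,10,17,21,19,20,22]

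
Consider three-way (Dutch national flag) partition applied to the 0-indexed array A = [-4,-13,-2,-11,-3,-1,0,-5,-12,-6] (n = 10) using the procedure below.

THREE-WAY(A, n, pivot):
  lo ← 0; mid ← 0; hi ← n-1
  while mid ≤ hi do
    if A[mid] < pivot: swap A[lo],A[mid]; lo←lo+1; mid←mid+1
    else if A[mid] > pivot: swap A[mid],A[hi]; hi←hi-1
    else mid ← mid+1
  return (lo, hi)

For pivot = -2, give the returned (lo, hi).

lo=0 mid=0 hi=9
-4<-2: swap(0,0), lo=1 mid=1 ⇒ [-4,-13,-2,-11,-3,-1,0,-5,-12,-6]
-13<-2: swap(1,1), lo=2 mid=2 ⇒ [-4,-13,-2,-11,-3,-1,0,-5,-12,-6]
-2=-2: mid=3
-11<-2: swap(2,3), lo=3 mid=4 ⇒ [-4,-13,-11,-2,-3,-1,0,-5,-12,-6]
-3<-2: swap(3,4), lo=4 mid=5 ⇒ [-4,-13,-11,-3,-2,-1,0,-5,-12,-6]
-1>-2: swap(5,9), hi=8 ⇒ [-4,-13,-11,-3,-2,-6,0,-5,-12,-1]
-6<-2: swap(4,5), lo=5 mid=6 ⇒ [-4,-13,-11,-3,-6,-2,0,-5,-12,-1]
0>-2: swap(6,8), hi=7 ⇒ [-4,-13,-11,-3,-6,-2,-12,-5,0,-1]
-12<-2: swap(5,6), lo=6 mid=7 ⇒ [-4,-13,-11,-3,-6,-12,-2,-5,0,-1]
-5<-2: swap(6,7), lo=7 mid=8 ⇒ [-4,-13,-11,-3,-6,-12,-5,-2,0,-1]
done. lo=7 hi=7; A=[-4,-13,-11,-3,-6,-12,-5,-2,0,-1]

(7, 7)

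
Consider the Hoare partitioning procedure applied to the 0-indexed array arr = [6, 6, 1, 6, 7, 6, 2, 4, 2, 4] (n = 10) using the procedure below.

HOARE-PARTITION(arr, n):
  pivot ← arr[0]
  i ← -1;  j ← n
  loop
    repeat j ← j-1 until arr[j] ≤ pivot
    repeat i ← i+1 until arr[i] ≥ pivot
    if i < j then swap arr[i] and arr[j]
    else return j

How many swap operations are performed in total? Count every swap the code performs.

pivot = arr[0] = 6; i = -1, j = 10
j→9 (arr[9]=4≤6), i→0 (arr[0]=6≥6); i<j, swap → [4, 6, 1, 6, 7, 6, 2, 4, 2, 6]
j→8 (arr[8]=2≤6), i→1 (arr[1]=6≥6); i<j, swap → [4, 2, 1, 6, 7, 6, 2, 4, 6, 6]
j→7 (arr[7]=4≤6), i→3 (arr[3]=6≥6); i<j, swap → [4, 2, 1, 4, 7, 6, 2, 6, 6, 6]
j→6 (arr[6]=2≤6), i→4 (arr[4]=7≥6); i<j, swap → [4, 2, 1, 4, 2, 6, 7, 6, 6, 6]
j→5, i→5; i≥j, return j=5. arr = [4, 2, 1, 4, 2, 6, 7, 6, 6, 6]

4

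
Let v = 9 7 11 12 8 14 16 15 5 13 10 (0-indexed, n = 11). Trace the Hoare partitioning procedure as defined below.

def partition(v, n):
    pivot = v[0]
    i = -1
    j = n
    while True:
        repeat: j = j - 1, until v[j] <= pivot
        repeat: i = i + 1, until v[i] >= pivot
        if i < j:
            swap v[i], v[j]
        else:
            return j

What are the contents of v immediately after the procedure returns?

pivot = v[0] = 9; i = -1, j = 11
j→8 (v[8]=5≤9), i→0 (v[0]=9≥9); i<j, swap → 5 7 11 12 8 14 16 15 9 13 10
j→4 (v[4]=8≤9), i→2 (v[2]=11≥9); i<j, swap → 5 7 8 12 11 14 16 15 9 13 10
j→2, i→3; i≥j, return j=2. v = 5 7 8 12 11 14 16 15 9 13 10

5 7 8 12 11 14 16 15 9 13 10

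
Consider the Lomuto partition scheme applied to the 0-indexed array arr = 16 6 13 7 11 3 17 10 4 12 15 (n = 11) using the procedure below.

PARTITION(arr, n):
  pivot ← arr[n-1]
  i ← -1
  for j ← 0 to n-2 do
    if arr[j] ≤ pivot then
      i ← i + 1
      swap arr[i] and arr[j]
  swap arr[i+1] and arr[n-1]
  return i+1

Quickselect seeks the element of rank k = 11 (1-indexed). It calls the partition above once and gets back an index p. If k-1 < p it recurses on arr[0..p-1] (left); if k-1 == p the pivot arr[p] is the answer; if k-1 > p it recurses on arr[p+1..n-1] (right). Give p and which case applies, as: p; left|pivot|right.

pivot = arr[10] = 15; i = -1
j=0: arr[0]=16 > 15 → no swap
j=1: arr[1]=6 ≤ 15 → i=0, swap arr[0],arr[1] → 6 16 13 7 11 3 17 10 4 12 15
j=2: arr[2]=13 ≤ 15 → i=1, swap arr[1],arr[2] → 6 13 16 7 11 3 17 10 4 12 15
j=3: arr[3]=7 ≤ 15 → i=2, swap arr[2],arr[3] → 6 13 7 16 11 3 17 10 4 12 15
j=4: arr[4]=11 ≤ 15 → i=3, swap arr[3],arr[4] → 6 13 7 11 16 3 17 10 4 12 15
j=5: arr[5]=3 ≤ 15 → i=4, swap arr[4],arr[5] → 6 13 7 11 3 16 17 10 4 12 15
j=6: arr[6]=17 > 15 → no swap
j=7: arr[7]=10 ≤ 15 → i=5, swap arr[5],arr[7] → 6 13 7 11 3 10 17 16 4 12 15
j=8: arr[8]=4 ≤ 15 → i=6, swap arr[6],arr[8] → 6 13 7 11 3 10 4 16 17 12 15
j=9: arr[9]=12 ≤ 15 → i=7, swap arr[7],arr[9] → 6 13 7 11 3 10 4 12 17 16 15
final swap arr[8],arr[10] → 6 13 7 11 3 10 4 12 15 16 17; return 8
p = 8; k-1 = 10 > 8 ⇒ right

8; right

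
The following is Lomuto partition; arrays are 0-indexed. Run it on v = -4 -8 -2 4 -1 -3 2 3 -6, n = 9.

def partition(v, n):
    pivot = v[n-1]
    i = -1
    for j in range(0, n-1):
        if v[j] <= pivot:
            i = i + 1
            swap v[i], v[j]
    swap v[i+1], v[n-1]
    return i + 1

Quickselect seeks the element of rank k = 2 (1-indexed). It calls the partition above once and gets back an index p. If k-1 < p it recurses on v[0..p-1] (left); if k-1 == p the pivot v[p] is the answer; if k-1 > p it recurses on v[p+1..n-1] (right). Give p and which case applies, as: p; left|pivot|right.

1; pivot

pivot = v[8] = -6; i = -1
j=0: v[0]=-4 > -6 → no swap
j=1: v[1]=-8 ≤ -6 → i=0, swap v[0],v[1] → -8 -4 -2 4 -1 -3 2 3 -6
j=2: v[2]=-2 > -6 → no swap
j=3: v[3]=4 > -6 → no swap
j=4: v[4]=-1 > -6 → no swap
j=5: v[5]=-3 > -6 → no swap
j=6: v[6]=2 > -6 → no swap
j=7: v[7]=3 > -6 → no swap
final swap v[1],v[8] → -8 -6 -2 4 -1 -3 2 3 -4; return 1
p = 1; k-1 = 1 == 1 ⇒ pivot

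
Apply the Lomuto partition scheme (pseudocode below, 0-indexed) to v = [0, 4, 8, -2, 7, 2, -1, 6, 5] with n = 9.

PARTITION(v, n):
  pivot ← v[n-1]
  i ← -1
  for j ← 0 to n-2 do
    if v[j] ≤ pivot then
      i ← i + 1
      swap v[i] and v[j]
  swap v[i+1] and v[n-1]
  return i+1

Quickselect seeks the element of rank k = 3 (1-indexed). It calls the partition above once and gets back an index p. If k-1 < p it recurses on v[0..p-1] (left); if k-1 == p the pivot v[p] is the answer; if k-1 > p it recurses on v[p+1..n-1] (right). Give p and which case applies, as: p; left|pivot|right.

pivot=5, i=-1
j=0: 0≤5, i=0, swap(0,0) ⇒ [0, 4, 8, -2, 7, 2, -1, 6, 5]
j=1: 4≤5, i=1, swap(1,1) ⇒ [0, 4, 8, -2, 7, 2, -1, 6, 5]
j=2: 8>5, skip
j=3: -2≤5, i=2, swap(2,3) ⇒ [0, 4, -2, 8, 7, 2, -1, 6, 5]
j=4: 7>5, skip
j=5: 2≤5, i=3, swap(3,5) ⇒ [0, 4, -2, 2, 7, 8, -1, 6, 5]
j=6: -1≤5, i=4, swap(4,6) ⇒ [0, 4, -2, 2, -1, 8, 7, 6, 5]
j=7: 6>5, skip
swap(5,8) ⇒ [0, 4, -2, 2, -1, 5, 7, 6, 8]; return 5
p = 5; k-1 = 2 < 5 ⇒ left

5; left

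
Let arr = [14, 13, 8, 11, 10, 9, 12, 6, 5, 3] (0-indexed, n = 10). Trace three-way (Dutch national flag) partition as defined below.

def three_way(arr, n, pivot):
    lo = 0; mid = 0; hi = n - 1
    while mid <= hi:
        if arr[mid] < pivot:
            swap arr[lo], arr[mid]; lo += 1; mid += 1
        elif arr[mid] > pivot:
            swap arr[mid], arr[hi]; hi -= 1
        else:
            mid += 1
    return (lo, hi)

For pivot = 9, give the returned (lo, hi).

lo=0 mid=0 hi=9
14>9: swap(0,9), hi=8 ⇒ [3, 13, 8, 11, 10, 9, 12, 6, 5, 14]
3<9: swap(0,0), lo=1 mid=1 ⇒ [3, 13, 8, 11, 10, 9, 12, 6, 5, 14]
13>9: swap(1,8), hi=7 ⇒ [3, 5, 8, 11, 10, 9, 12, 6, 13, 14]
5<9: swap(1,1), lo=2 mid=2 ⇒ [3, 5, 8, 11, 10, 9, 12, 6, 13, 14]
8<9: swap(2,2), lo=3 mid=3 ⇒ [3, 5, 8, 11, 10, 9, 12, 6, 13, 14]
11>9: swap(3,7), hi=6 ⇒ [3, 5, 8, 6, 10, 9, 12, 11, 13, 14]
6<9: swap(3,3), lo=4 mid=4 ⇒ [3, 5, 8, 6, 10, 9, 12, 11, 13, 14]
10>9: swap(4,6), hi=5 ⇒ [3, 5, 8, 6, 12, 9, 10, 11, 13, 14]
12>9: swap(4,5), hi=4 ⇒ [3, 5, 8, 6, 9, 12, 10, 11, 13, 14]
9=9: mid=5
done. lo=4 hi=4; arr=[3, 5, 8, 6, 9, 12, 10, 11, 13, 14]

(4, 4)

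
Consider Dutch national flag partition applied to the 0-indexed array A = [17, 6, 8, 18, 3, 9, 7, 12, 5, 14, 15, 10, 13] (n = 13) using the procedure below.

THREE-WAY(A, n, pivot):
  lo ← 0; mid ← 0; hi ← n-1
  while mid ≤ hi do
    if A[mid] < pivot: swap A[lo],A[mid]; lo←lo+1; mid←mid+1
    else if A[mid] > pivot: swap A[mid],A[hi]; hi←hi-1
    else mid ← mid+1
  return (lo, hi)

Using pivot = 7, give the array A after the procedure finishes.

[5, 6, 3, 7, 9, 18, 12, 8, 14, 15, 10, 13, 17]

lo=0 mid=0 hi=12
17>7: swap(0,12), hi=11 ⇒ [13, 6, 8, 18, 3, 9, 7, 12, 5, 14, 15, 10, 17]
13>7: swap(0,11), hi=10 ⇒ [10, 6, 8, 18, 3, 9, 7, 12, 5, 14, 15, 13, 17]
10>7: swap(0,10), hi=9 ⇒ [15, 6, 8, 18, 3, 9, 7, 12, 5, 14, 10, 13, 17]
15>7: swap(0,9), hi=8 ⇒ [14, 6, 8, 18, 3, 9, 7, 12, 5, 15, 10, 13, 17]
14>7: swap(0,8), hi=7 ⇒ [5, 6, 8, 18, 3, 9, 7, 12, 14, 15, 10, 13, 17]
5<7: swap(0,0), lo=1 mid=1 ⇒ [5, 6, 8, 18, 3, 9, 7, 12, 14, 15, 10, 13, 17]
6<7: swap(1,1), lo=2 mid=2 ⇒ [5, 6, 8, 18, 3, 9, 7, 12, 14, 15, 10, 13, 17]
8>7: swap(2,7), hi=6 ⇒ [5, 6, 12, 18, 3, 9, 7, 8, 14, 15, 10, 13, 17]
12>7: swap(2,6), hi=5 ⇒ [5, 6, 7, 18, 3, 9, 12, 8, 14, 15, 10, 13, 17]
7=7: mid=3
18>7: swap(3,5), hi=4 ⇒ [5, 6, 7, 9, 3, 18, 12, 8, 14, 15, 10, 13, 17]
9>7: swap(3,4), hi=3 ⇒ [5, 6, 7, 3, 9, 18, 12, 8, 14, 15, 10, 13, 17]
3<7: swap(2,3), lo=3 mid=4 ⇒ [5, 6, 3, 7, 9, 18, 12, 8, 14, 15, 10, 13, 17]
done. lo=3 hi=3; A=[5, 6, 3, 7, 9, 18, 12, 8, 14, 15, 10, 13, 17]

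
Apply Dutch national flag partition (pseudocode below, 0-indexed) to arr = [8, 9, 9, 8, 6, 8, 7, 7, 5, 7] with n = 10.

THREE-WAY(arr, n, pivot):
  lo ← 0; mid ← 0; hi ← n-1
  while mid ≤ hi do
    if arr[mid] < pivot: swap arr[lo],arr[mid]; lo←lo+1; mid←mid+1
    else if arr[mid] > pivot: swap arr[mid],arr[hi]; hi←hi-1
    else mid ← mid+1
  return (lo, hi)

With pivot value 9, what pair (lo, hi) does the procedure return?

(8, 9)

lo=0 mid=0 hi=9
8<9: swap(0,0), lo=1 mid=1 ⇒ [8, 9, 9, 8, 6, 8, 7, 7, 5, 7]
9=9: mid=2
9=9: mid=3
8<9: swap(1,3), lo=2 mid=4 ⇒ [8, 8, 9, 9, 6, 8, 7, 7, 5, 7]
6<9: swap(2,4), lo=3 mid=5 ⇒ [8, 8, 6, 9, 9, 8, 7, 7, 5, 7]
8<9: swap(3,5), lo=4 mid=6 ⇒ [8, 8, 6, 8, 9, 9, 7, 7, 5, 7]
7<9: swap(4,6), lo=5 mid=7 ⇒ [8, 8, 6, 8, 7, 9, 9, 7, 5, 7]
7<9: swap(5,7), lo=6 mid=8 ⇒ [8, 8, 6, 8, 7, 7, 9, 9, 5, 7]
5<9: swap(6,8), lo=7 mid=9 ⇒ [8, 8, 6, 8, 7, 7, 5, 9, 9, 7]
7<9: swap(7,9), lo=8 mid=10 ⇒ [8, 8, 6, 8, 7, 7, 5, 7, 9, 9]
done. lo=8 hi=9; arr=[8, 8, 6, 8, 7, 7, 5, 7, 9, 9]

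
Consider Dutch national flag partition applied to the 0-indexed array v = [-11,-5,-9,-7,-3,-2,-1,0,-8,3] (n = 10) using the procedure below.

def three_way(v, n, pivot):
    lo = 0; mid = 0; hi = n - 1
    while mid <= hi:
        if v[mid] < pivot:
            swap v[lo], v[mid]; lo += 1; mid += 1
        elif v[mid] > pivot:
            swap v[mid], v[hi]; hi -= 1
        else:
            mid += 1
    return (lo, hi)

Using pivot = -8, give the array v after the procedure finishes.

[-11,-9,-8,-3,-2,-1,0,-7,3,-5]

lo=0 mid=0 hi=9
-11<-8: swap(0,0), lo=1 mid=1 ⇒ [-11,-5,-9,-7,-3,-2,-1,0,-8,3]
-5>-8: swap(1,9), hi=8 ⇒ [-11,3,-9,-7,-3,-2,-1,0,-8,-5]
3>-8: swap(1,8), hi=7 ⇒ [-11,-8,-9,-7,-3,-2,-1,0,3,-5]
-8=-8: mid=2
-9<-8: swap(1,2), lo=2 mid=3 ⇒ [-11,-9,-8,-7,-3,-2,-1,0,3,-5]
-7>-8: swap(3,7), hi=6 ⇒ [-11,-9,-8,0,-3,-2,-1,-7,3,-5]
0>-8: swap(3,6), hi=5 ⇒ [-11,-9,-8,-1,-3,-2,0,-7,3,-5]
-1>-8: swap(3,5), hi=4 ⇒ [-11,-9,-8,-2,-3,-1,0,-7,3,-5]
-2>-8: swap(3,4), hi=3 ⇒ [-11,-9,-8,-3,-2,-1,0,-7,3,-5]
-3>-8: swap(3,3), hi=2 ⇒ [-11,-9,-8,-3,-2,-1,0,-7,3,-5]
done. lo=2 hi=2; v=[-11,-9,-8,-3,-2,-1,0,-7,3,-5]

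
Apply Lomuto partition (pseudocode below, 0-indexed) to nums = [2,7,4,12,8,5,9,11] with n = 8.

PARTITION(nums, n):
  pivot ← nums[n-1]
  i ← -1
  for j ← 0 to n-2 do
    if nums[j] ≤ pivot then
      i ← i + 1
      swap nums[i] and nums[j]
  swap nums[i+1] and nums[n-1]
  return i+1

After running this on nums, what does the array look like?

pivot=11, i=-1
j=0: 2≤11, i=0, swap(0,0) ⇒ [2,7,4,12,8,5,9,11]
j=1: 7≤11, i=1, swap(1,1) ⇒ [2,7,4,12,8,5,9,11]
j=2: 4≤11, i=2, swap(2,2) ⇒ [2,7,4,12,8,5,9,11]
j=3: 12>11, skip
j=4: 8≤11, i=3, swap(3,4) ⇒ [2,7,4,8,12,5,9,11]
j=5: 5≤11, i=4, swap(4,5) ⇒ [2,7,4,8,5,12,9,11]
j=6: 9≤11, i=5, swap(5,6) ⇒ [2,7,4,8,5,9,12,11]
swap(6,7) ⇒ [2,7,4,8,5,9,11,12]; return 6

[2,7,4,8,5,9,11,12]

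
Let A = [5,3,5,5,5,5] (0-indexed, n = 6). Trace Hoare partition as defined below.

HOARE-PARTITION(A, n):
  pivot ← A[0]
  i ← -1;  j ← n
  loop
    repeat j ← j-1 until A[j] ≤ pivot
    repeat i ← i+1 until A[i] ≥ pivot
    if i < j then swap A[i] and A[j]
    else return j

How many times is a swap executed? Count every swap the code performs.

2

pivot = A[0] = 5; i = -1, j = 6
j→5 (A[5]=5≤5), i→0 (A[0]=5≥5); i<j, swap → [5,3,5,5,5,5]
j→4 (A[4]=5≤5), i→2 (A[2]=5≥5); i<j, swap → [5,3,5,5,5,5]
j→3, i→3; i≥j, return j=3. A = [5,3,5,5,5,5]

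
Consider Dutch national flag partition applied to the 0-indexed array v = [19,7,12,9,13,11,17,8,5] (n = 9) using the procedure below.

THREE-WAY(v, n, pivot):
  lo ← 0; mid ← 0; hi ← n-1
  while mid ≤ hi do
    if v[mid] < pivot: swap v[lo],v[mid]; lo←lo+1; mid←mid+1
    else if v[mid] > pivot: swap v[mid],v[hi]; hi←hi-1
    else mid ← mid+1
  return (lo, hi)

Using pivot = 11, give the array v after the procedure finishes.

[5,7,8,9,11,17,13,12,19]

lo=0 mid=0 hi=8
19>11: swap(0,8), hi=7 ⇒ [5,7,12,9,13,11,17,8,19]
5<11: swap(0,0), lo=1 mid=1 ⇒ [5,7,12,9,13,11,17,8,19]
7<11: swap(1,1), lo=2 mid=2 ⇒ [5,7,12,9,13,11,17,8,19]
12>11: swap(2,7), hi=6 ⇒ [5,7,8,9,13,11,17,12,19]
8<11: swap(2,2), lo=3 mid=3 ⇒ [5,7,8,9,13,11,17,12,19]
9<11: swap(3,3), lo=4 mid=4 ⇒ [5,7,8,9,13,11,17,12,19]
13>11: swap(4,6), hi=5 ⇒ [5,7,8,9,17,11,13,12,19]
17>11: swap(4,5), hi=4 ⇒ [5,7,8,9,11,17,13,12,19]
11=11: mid=5
done. lo=4 hi=4; v=[5,7,8,9,11,17,13,12,19]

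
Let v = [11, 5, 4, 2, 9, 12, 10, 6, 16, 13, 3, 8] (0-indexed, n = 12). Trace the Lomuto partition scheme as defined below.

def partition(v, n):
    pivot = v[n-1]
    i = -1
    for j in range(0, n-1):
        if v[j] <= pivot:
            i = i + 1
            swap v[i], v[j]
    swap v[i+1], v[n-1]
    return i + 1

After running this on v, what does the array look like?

pivot = v[11] = 8; i = -1
j=0: v[0]=11 > 8 → no swap
j=1: v[1]=5 ≤ 8 → i=0, swap v[0],v[1] → [5, 11, 4, 2, 9, 12, 10, 6, 16, 13, 3, 8]
j=2: v[2]=4 ≤ 8 → i=1, swap v[1],v[2] → [5, 4, 11, 2, 9, 12, 10, 6, 16, 13, 3, 8]
j=3: v[3]=2 ≤ 8 → i=2, swap v[2],v[3] → [5, 4, 2, 11, 9, 12, 10, 6, 16, 13, 3, 8]
j=4: v[4]=9 > 8 → no swap
j=5: v[5]=12 > 8 → no swap
j=6: v[6]=10 > 8 → no swap
j=7: v[7]=6 ≤ 8 → i=3, swap v[3],v[7] → [5, 4, 2, 6, 9, 12, 10, 11, 16, 13, 3, 8]
j=8: v[8]=16 > 8 → no swap
j=9: v[9]=13 > 8 → no swap
j=10: v[10]=3 ≤ 8 → i=4, swap v[4],v[10] → [5, 4, 2, 6, 3, 12, 10, 11, 16, 13, 9, 8]
final swap v[5],v[11] → [5, 4, 2, 6, 3, 8, 10, 11, 16, 13, 9, 12]; return 5

[5, 4, 2, 6, 3, 8, 10, 11, 16, 13, 9, 12]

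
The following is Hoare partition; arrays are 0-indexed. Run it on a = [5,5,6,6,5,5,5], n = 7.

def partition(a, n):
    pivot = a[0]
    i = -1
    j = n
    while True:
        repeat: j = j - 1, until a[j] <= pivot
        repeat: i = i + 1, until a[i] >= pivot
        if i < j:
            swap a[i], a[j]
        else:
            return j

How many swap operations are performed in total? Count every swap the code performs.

pivot = a[0] = 5; i = -1, j = 7
j→6 (a[6]=5≤5), i→0 (a[0]=5≥5); i<j, swap → [5,5,6,6,5,5,5]
j→5 (a[5]=5≤5), i→1 (a[1]=5≥5); i<j, swap → [5,5,6,6,5,5,5]
j→4 (a[4]=5≤5), i→2 (a[2]=6≥5); i<j, swap → [5,5,5,6,6,5,5]
j→2, i→3; i≥j, return j=2. a = [5,5,5,6,6,5,5]

3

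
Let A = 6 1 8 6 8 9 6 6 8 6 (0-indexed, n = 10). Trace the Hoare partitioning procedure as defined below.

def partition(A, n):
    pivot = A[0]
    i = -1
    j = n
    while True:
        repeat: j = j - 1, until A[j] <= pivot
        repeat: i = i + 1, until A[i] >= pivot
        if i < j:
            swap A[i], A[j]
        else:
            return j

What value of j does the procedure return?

pivot = A[0] = 6; i = -1, j = 10
j→9 (A[9]=6≤6), i→0 (A[0]=6≥6); i<j, swap → 6 1 8 6 8 9 6 6 8 6
j→7 (A[7]=6≤6), i→2 (A[2]=8≥6); i<j, swap → 6 1 6 6 8 9 6 8 8 6
j→6 (A[6]=6≤6), i→3 (A[3]=6≥6); i<j, swap → 6 1 6 6 8 9 6 8 8 6
j→3, i→4; i≥j, return j=3. A = 6 1 6 6 8 9 6 8 8 6

3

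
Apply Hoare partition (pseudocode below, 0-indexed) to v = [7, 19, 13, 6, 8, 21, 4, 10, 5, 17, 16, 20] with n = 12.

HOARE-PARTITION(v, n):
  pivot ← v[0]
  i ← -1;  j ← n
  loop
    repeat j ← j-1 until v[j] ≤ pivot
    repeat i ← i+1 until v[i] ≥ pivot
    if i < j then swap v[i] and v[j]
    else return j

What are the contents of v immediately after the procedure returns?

[5, 4, 6, 13, 8, 21, 19, 10, 7, 17, 16, 20]

pivot=7
j stops at 8 (5), i stops at 0 (7); swap ⇒ [5, 19, 13, 6, 8, 21, 4, 10, 7, 17, 16, 20]
j stops at 6 (4), i stops at 1 (19); swap ⇒ [5, 4, 13, 6, 8, 21, 19, 10, 7, 17, 16, 20]
j stops at 3 (6), i stops at 2 (13); swap ⇒ [5, 4, 6, 13, 8, 21, 19, 10, 7, 17, 16, 20]
j stops at 2, i stops at 3; i≥j ⇒ return 2. v=[5, 4, 6, 13, 8, 21, 19, 10, 7, 17, 16, 20]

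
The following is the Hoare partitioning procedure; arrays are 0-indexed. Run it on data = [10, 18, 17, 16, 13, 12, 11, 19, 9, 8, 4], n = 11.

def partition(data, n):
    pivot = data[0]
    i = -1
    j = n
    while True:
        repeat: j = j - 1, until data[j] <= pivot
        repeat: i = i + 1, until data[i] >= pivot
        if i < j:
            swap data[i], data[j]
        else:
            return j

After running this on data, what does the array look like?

pivot=10
j stops at 10 (4), i stops at 0 (10); swap ⇒ [4, 18, 17, 16, 13, 12, 11, 19, 9, 8, 10]
j stops at 9 (8), i stops at 1 (18); swap ⇒ [4, 8, 17, 16, 13, 12, 11, 19, 9, 18, 10]
j stops at 8 (9), i stops at 2 (17); swap ⇒ [4, 8, 9, 16, 13, 12, 11, 19, 17, 18, 10]
j stops at 2, i stops at 3; i≥j ⇒ return 2. data=[4, 8, 9, 16, 13, 12, 11, 19, 17, 18, 10]

[4, 8, 9, 16, 13, 12, 11, 19, 17, 18, 10]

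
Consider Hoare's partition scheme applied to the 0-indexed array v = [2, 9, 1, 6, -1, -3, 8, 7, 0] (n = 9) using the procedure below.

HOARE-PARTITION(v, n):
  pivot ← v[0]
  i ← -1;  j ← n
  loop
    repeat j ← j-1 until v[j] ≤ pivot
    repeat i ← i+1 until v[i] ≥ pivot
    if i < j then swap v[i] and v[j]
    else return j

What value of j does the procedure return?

pivot=2
j stops at 8 (0), i stops at 0 (2); swap ⇒ [0, 9, 1, 6, -1, -3, 8, 7, 2]
j stops at 5 (-3), i stops at 1 (9); swap ⇒ [0, -3, 1, 6, -1, 9, 8, 7, 2]
j stops at 4 (-1), i stops at 3 (6); swap ⇒ [0, -3, 1, -1, 6, 9, 8, 7, 2]
j stops at 3, i stops at 4; i≥j ⇒ return 3. v=[0, -3, 1, -1, 6, 9, 8, 7, 2]

3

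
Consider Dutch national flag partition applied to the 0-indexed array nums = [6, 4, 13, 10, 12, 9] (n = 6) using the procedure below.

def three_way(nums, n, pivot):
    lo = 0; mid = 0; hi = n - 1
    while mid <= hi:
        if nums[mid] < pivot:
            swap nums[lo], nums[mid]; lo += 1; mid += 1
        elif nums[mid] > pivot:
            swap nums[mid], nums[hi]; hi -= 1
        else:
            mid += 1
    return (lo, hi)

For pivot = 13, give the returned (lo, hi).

lo=0 mid=0 hi=5
6<13: swap(0,0), lo=1 mid=1 ⇒ [6, 4, 13, 10, 12, 9]
4<13: swap(1,1), lo=2 mid=2 ⇒ [6, 4, 13, 10, 12, 9]
13=13: mid=3
10<13: swap(2,3), lo=3 mid=4 ⇒ [6, 4, 10, 13, 12, 9]
12<13: swap(3,4), lo=4 mid=5 ⇒ [6, 4, 10, 12, 13, 9]
9<13: swap(4,5), lo=5 mid=6 ⇒ [6, 4, 10, 12, 9, 13]
done. lo=5 hi=5; nums=[6, 4, 10, 12, 9, 13]

(5, 5)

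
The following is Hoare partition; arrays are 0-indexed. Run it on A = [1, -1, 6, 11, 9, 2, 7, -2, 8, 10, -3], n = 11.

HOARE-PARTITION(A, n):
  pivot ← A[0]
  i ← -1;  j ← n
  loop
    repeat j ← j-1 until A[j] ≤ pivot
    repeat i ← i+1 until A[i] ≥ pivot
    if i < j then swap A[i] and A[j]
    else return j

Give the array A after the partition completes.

[-3, -1, -2, 11, 9, 2, 7, 6, 8, 10, 1]

pivot=1
j stops at 10 (-3), i stops at 0 (1); swap ⇒ [-3, -1, 6, 11, 9, 2, 7, -2, 8, 10, 1]
j stops at 7 (-2), i stops at 2 (6); swap ⇒ [-3, -1, -2, 11, 9, 2, 7, 6, 8, 10, 1]
j stops at 2, i stops at 3; i≥j ⇒ return 2. A=[-3, -1, -2, 11, 9, 2, 7, 6, 8, 10, 1]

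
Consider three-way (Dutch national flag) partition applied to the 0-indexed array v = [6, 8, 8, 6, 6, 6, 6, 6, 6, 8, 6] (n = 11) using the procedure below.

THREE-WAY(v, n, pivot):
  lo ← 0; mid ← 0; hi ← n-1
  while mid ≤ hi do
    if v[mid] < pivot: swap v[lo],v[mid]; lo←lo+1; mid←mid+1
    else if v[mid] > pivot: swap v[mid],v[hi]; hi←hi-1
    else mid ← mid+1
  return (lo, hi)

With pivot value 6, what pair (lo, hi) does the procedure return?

pivot = 6; lo=0, mid=0, hi=10
v[mid]=6=6: mid=1
v[mid]=8>6: swap v[1],v[10]; hi=9 → [6, 6, 8, 6, 6, 6, 6, 6, 6, 8, 8]
v[mid]=6=6: mid=2
v[mid]=8>6: swap v[2],v[9]; hi=8 → [6, 6, 8, 6, 6, 6, 6, 6, 6, 8, 8]
v[mid]=8>6: swap v[2],v[8]; hi=7 → [6, 6, 6, 6, 6, 6, 6, 6, 8, 8, 8]
v[mid]=6=6: mid=3
v[mid]=6=6: mid=4
v[mid]=6=6: mid=5
v[mid]=6=6: mid=6
v[mid]=6=6: mid=7
v[mid]=6=6: mid=8
end: lo=0, hi=7; v = [6, 6, 6, 6, 6, 6, 6, 6, 8, 8, 8]

(0, 7)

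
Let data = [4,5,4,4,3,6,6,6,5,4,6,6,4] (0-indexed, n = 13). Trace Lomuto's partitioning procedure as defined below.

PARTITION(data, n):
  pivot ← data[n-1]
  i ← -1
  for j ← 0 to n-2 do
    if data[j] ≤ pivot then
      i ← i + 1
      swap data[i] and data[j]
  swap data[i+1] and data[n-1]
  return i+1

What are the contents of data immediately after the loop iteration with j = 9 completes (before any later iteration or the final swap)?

pivot=4, i=-1
j=0: 4≤4, i=0, swap(0,0) ⇒ [4,5,4,4,3,6,6,6,5,4,6,6,4]
j=1: 5>4, skip
j=2: 4≤4, i=1, swap(1,2) ⇒ [4,4,5,4,3,6,6,6,5,4,6,6,4]
j=3: 4≤4, i=2, swap(2,3) ⇒ [4,4,4,5,3,6,6,6,5,4,6,6,4]
j=4: 3≤4, i=3, swap(3,4) ⇒ [4,4,4,3,5,6,6,6,5,4,6,6,4]
j=5: 6>4, skip
j=6: 6>4, skip
j=7: 6>4, skip
j=8: 5>4, skip
j=9: 4≤4, i=4, swap(4,9) ⇒ [4,4,4,3,4,6,6,6,5,5,6,6,4]
(after j=9) data = [4,4,4,3,4,6,6,6,5,5,6,6,4]

[4,4,4,3,4,6,6,6,5,5,6,6,4]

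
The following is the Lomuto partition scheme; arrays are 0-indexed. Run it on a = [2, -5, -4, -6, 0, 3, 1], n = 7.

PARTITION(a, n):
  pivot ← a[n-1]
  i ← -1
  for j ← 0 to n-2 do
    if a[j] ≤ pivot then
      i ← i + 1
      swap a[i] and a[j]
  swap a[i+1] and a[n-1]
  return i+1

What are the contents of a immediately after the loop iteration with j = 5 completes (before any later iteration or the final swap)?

pivot=1, i=-1
j=0: 2>1, skip
j=1: -5≤1, i=0, swap(0,1) ⇒ [-5, 2, -4, -6, 0, 3, 1]
j=2: -4≤1, i=1, swap(1,2) ⇒ [-5, -4, 2, -6, 0, 3, 1]
j=3: -6≤1, i=2, swap(2,3) ⇒ [-5, -4, -6, 2, 0, 3, 1]
j=4: 0≤1, i=3, swap(3,4) ⇒ [-5, -4, -6, 0, 2, 3, 1]
j=5: 3>1, skip
(after j=5) a = [-5, -4, -6, 0, 2, 3, 1]

[-5, -4, -6, 0, 2, 3, 1]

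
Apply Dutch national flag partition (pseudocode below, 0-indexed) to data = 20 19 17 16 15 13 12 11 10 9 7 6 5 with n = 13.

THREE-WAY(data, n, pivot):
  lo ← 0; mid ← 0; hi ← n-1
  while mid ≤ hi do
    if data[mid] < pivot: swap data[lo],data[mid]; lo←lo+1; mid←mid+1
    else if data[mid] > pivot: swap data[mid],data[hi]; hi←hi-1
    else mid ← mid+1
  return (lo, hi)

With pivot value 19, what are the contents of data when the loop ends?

lo=0 mid=0 hi=12
20>19: swap(0,12), hi=11 ⇒ 5 19 17 16 15 13 12 11 10 9 7 6 20
5<19: swap(0,0), lo=1 mid=1 ⇒ 5 19 17 16 15 13 12 11 10 9 7 6 20
19=19: mid=2
17<19: swap(1,2), lo=2 mid=3 ⇒ 5 17 19 16 15 13 12 11 10 9 7 6 20
16<19: swap(2,3), lo=3 mid=4 ⇒ 5 17 16 19 15 13 12 11 10 9 7 6 20
15<19: swap(3,4), lo=4 mid=5 ⇒ 5 17 16 15 19 13 12 11 10 9 7 6 20
13<19: swap(4,5), lo=5 mid=6 ⇒ 5 17 16 15 13 19 12 11 10 9 7 6 20
12<19: swap(5,6), lo=6 mid=7 ⇒ 5 17 16 15 13 12 19 11 10 9 7 6 20
11<19: swap(6,7), lo=7 mid=8 ⇒ 5 17 16 15 13 12 11 19 10 9 7 6 20
10<19: swap(7,8), lo=8 mid=9 ⇒ 5 17 16 15 13 12 11 10 19 9 7 6 20
9<19: swap(8,9), lo=9 mid=10 ⇒ 5 17 16 15 13 12 11 10 9 19 7 6 20
7<19: swap(9,10), lo=10 mid=11 ⇒ 5 17 16 15 13 12 11 10 9 7 19 6 20
6<19: swap(10,11), lo=11 mid=12 ⇒ 5 17 16 15 13 12 11 10 9 7 6 19 20
done. lo=11 hi=11; data=5 17 16 15 13 12 11 10 9 7 6 19 20

5 17 16 15 13 12 11 10 9 7 6 19 20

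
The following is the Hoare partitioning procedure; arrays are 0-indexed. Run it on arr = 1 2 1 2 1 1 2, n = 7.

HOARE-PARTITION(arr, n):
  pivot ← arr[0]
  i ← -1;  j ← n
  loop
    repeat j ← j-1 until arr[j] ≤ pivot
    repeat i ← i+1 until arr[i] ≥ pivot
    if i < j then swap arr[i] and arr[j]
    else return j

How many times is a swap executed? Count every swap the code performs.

2

pivot = arr[0] = 1; i = -1, j = 7
j→5 (arr[5]=1≤1), i→0 (arr[0]=1≥1); i<j, swap → 1 2 1 2 1 1 2
j→4 (arr[4]=1≤1), i→1 (arr[1]=2≥1); i<j, swap → 1 1 1 2 2 1 2
j→2, i→2; i≥j, return j=2. arr = 1 1 1 2 2 1 2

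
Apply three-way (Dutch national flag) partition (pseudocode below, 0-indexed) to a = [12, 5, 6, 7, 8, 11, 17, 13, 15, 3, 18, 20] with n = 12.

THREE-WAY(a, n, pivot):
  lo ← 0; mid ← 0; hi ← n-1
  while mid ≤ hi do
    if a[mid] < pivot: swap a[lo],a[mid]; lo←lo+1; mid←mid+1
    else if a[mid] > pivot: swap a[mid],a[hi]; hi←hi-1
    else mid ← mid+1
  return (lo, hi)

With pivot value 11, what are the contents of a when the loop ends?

pivot = 11; lo=0, mid=0, hi=11
a[mid]=12>11: swap a[0],a[11]; hi=10 → [20, 5, 6, 7, 8, 11, 17, 13, 15, 3, 18, 12]
a[mid]=20>11: swap a[0],a[10]; hi=9 → [18, 5, 6, 7, 8, 11, 17, 13, 15, 3, 20, 12]
a[mid]=18>11: swap a[0],a[9]; hi=8 → [3, 5, 6, 7, 8, 11, 17, 13, 15, 18, 20, 12]
a[mid]=3<11: swap a[0],a[0]; lo=1,mid=1 → [3, 5, 6, 7, 8, 11, 17, 13, 15, 18, 20, 12]
a[mid]=5<11: swap a[1],a[1]; lo=2,mid=2 → [3, 5, 6, 7, 8, 11, 17, 13, 15, 18, 20, 12]
a[mid]=6<11: swap a[2],a[2]; lo=3,mid=3 → [3, 5, 6, 7, 8, 11, 17, 13, 15, 18, 20, 12]
a[mid]=7<11: swap a[3],a[3]; lo=4,mid=4 → [3, 5, 6, 7, 8, 11, 17, 13, 15, 18, 20, 12]
a[mid]=8<11: swap a[4],a[4]; lo=5,mid=5 → [3, 5, 6, 7, 8, 11, 17, 13, 15, 18, 20, 12]
a[mid]=11=11: mid=6
a[mid]=17>11: swap a[6],a[8]; hi=7 → [3, 5, 6, 7, 8, 11, 15, 13, 17, 18, 20, 12]
a[mid]=15>11: swap a[6],a[7]; hi=6 → [3, 5, 6, 7, 8, 11, 13, 15, 17, 18, 20, 12]
a[mid]=13>11: swap a[6],a[6]; hi=5 → [3, 5, 6, 7, 8, 11, 13, 15, 17, 18, 20, 12]
end: lo=5, hi=5; a = [3, 5, 6, 7, 8, 11, 13, 15, 17, 18, 20, 12]

[3, 5, 6, 7, 8, 11, 13, 15, 17, 18, 20, 12]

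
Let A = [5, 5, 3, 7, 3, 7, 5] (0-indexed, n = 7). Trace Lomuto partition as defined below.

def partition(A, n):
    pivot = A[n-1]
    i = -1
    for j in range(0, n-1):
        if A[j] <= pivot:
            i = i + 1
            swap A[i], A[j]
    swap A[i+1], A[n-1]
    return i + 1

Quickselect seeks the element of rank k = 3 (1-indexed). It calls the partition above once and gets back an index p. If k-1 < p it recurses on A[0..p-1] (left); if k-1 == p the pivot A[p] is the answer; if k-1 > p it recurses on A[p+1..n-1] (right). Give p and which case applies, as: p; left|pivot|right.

4; left

pivot = A[6] = 5; i = -1
j=0: A[0]=5 ≤ 5 → i=0, swap A[0],A[0] (no change) → [5, 5, 3, 7, 3, 7, 5]
j=1: A[1]=5 ≤ 5 → i=1, swap A[1],A[1] (no change) → [5, 5, 3, 7, 3, 7, 5]
j=2: A[2]=3 ≤ 5 → i=2, swap A[2],A[2] (no change) → [5, 5, 3, 7, 3, 7, 5]
j=3: A[3]=7 > 5 → no swap
j=4: A[4]=3 ≤ 5 → i=3, swap A[3],A[4] → [5, 5, 3, 3, 7, 7, 5]
j=5: A[5]=7 > 5 → no swap
final swap A[4],A[6] → [5, 5, 3, 3, 5, 7, 7]; return 4
p = 4; k-1 = 2 < 4 ⇒ left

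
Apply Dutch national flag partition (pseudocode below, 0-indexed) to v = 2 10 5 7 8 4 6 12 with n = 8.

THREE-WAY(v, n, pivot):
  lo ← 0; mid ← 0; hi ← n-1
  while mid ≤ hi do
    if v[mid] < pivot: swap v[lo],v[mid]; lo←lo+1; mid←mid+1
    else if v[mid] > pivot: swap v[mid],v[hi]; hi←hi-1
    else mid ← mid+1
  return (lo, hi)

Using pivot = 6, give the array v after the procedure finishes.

pivot = 6; lo=0, mid=0, hi=7
v[mid]=2<6: swap v[0],v[0]; lo=1,mid=1 → 2 10 5 7 8 4 6 12
v[mid]=10>6: swap v[1],v[7]; hi=6 → 2 12 5 7 8 4 6 10
v[mid]=12>6: swap v[1],v[6]; hi=5 → 2 6 5 7 8 4 12 10
v[mid]=6=6: mid=2
v[mid]=5<6: swap v[1],v[2]; lo=2,mid=3 → 2 5 6 7 8 4 12 10
v[mid]=7>6: swap v[3],v[5]; hi=4 → 2 5 6 4 8 7 12 10
v[mid]=4<6: swap v[2],v[3]; lo=3,mid=4 → 2 5 4 6 8 7 12 10
v[mid]=8>6: swap v[4],v[4]; hi=3 → 2 5 4 6 8 7 12 10
end: lo=3, hi=3; v = 2 5 4 6 8 7 12 10

2 5 4 6 8 7 12 10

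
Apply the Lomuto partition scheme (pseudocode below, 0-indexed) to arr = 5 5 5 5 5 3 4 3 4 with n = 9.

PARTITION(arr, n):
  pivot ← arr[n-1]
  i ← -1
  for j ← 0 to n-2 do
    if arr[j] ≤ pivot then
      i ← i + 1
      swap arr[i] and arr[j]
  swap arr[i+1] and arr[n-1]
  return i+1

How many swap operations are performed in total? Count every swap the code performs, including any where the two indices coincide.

pivot=4, i=-1
j=0: 5>4, skip
j=1: 5>4, skip
j=2: 5>4, skip
j=3: 5>4, skip
j=4: 5>4, skip
j=5: 3≤4, i=0, swap(0,5) ⇒ 3 5 5 5 5 5 4 3 4
j=6: 4≤4, i=1, swap(1,6) ⇒ 3 4 5 5 5 5 5 3 4
j=7: 3≤4, i=2, swap(2,7) ⇒ 3 4 3 5 5 5 5 5 4
swap(3,8) ⇒ 3 4 3 4 5 5 5 5 5; return 3

4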